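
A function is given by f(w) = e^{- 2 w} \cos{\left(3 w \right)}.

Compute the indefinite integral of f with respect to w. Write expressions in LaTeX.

F(w) = \frac{\left(3 \sin{\left(3 w \right)} - 2 \cos{\left(3 w \right)}\right) e^{- 2 w}}{13} + C

Since d/dw undoes antidifferentiation here, F'(w) = f(w) is required of F(w).
Check: d/dw[\frac{\left(3 \sin{\left(3 w \right)} - 2 \cos{\left(3 w \right)}\right) e^{- 2 w}}{13}] = e^{- 2 w} \cos{\left(3 w \right)} = f(w).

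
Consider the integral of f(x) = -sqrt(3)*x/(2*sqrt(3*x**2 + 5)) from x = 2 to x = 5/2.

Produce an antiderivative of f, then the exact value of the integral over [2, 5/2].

The substitution u = x**2 + 5/3 works: f is exactly (dF/du)*(du/dx) for that inner function.
F(x) = -sqrt(x**2 + 5/3)/2 is an antiderivative of f.
Check: d/dx[-sqrt(x**2 + 5/3)/2] = -sqrt(3)*x/(2*sqrt(3*x**2 + 5)) = f(x).
F(5/2) = -sqrt(285)/12; F(2) = -sqrt(51)/6.
Integral = F(5/2) - F(2) = -sqrt(285)/12 + sqrt(51)/6.

Antiderivative: F(x) = -sqrt(x**2 + 5/3)/2; value = -sqrt(285)/12 + sqrt(51)/6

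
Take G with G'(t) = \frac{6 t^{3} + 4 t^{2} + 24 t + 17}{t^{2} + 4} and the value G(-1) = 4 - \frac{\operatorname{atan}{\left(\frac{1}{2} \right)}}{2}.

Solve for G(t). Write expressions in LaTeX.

Recover the given G'(t) by differentiating a candidate G(t); any mismatch rules it out.
A general antiderivative is 3 t^{2} + 4 t + \frac{\operatorname{atan}{\left(\frac{t}{2} \right)}}{2} + 4 + C.
The condition gives C = 4 - \frac{\operatorname{atan}{\left(\frac{1}{2} \right)}}{2} - (3 - \frac{\operatorname{atan}{\left(\frac{1}{2} \right)}}{2}) = 1.
So G(t) = 3 t^{2} + 4 t + \frac{\operatorname{atan}{\left(\frac{t}{2} \right)}}{2} + 5.
Check: d/dt[3 t^{2} + 4 t + \frac{\operatorname{atan}{\left(\frac{t}{2} \right)}}{2} + 5] = \frac{6 t^{3} + 4 t^{2} + 24 t + 17}{t^{2} + 4} = G'(t).

G(t) = 3 t^{2} + 4 t + \frac{\operatorname{atan}{\left(\frac{t}{2} \right)}}{2} + 5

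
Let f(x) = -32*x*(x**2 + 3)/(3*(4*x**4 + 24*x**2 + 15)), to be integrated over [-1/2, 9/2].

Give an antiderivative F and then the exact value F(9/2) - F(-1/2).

The substitution u = 2*x**4/3 + 4*x**2 + 5/2 works: f is exactly (dF/du)*(du/dx) for that inner function.
F(x) = -2*log(2*x**4/3 + 4*x**2 + 5/2)/3 is an antiderivative of f.
Check: d/dx[-2*log(2*x**4/3 + 4*x**2 + 5/2)/3] = (-32*x**3 - 96*x)/(12*x**4 + 72*x**2 + 45), which equals f(x).
F(9/2) = -2*log(2855/8)/3; F(-1/2) = -2*log(85/24)/3.
Integral = F(9/2) - F(-1/2) = -2*log(2855/8)/3 + 2*log(85/24)/3.

Antiderivative: F(x) = -2*log(2*x**4/3 + 4*x**2 + 5/2)/3; value = -2*log(2855/8)/3 + 2*log(85/24)/3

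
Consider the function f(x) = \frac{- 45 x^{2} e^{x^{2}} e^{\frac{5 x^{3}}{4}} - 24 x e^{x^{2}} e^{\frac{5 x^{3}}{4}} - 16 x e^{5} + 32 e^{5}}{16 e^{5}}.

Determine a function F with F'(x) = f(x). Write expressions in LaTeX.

Check any antiderivative F(x) by computing F'(x) and comparing it with f(x).
Check: d/dx[- \frac{2 x^{2} - 8 x + \frac{3 e^{x^{2}} e^{\frac{5 x^{3}}{4}}}{e^{5}}}{4}] = \frac{- 45 x^{2} e^{x^{2}} e^{\frac{5 x^{3}}{4}} - 24 x e^{x^{2}} e^{\frac{5 x^{3}}{4}} - 16 x e^{5} + 32 e^{5}}{16 e^{5}} = f(x).

An antiderivative is F(x) = - \frac{2 x^{2} - 8 x + \frac{3 e^{x^{2}} e^{\frac{5 x^{3}}{4}}}{e^{5}}}{4}.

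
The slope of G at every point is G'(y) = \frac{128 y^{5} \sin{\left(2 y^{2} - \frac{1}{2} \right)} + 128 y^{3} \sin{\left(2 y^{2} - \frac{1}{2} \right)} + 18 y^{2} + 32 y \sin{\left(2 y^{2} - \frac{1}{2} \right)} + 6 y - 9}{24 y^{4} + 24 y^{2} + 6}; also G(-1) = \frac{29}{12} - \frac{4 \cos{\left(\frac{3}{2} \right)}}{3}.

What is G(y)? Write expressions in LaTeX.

G(y) = \frac{- \frac{3 y}{2} - \frac{1}{4}}{2 y^{2} + 1} - \frac{4 \cos{\left(2 y^{2} - \frac{1}{2} \right)}}{3} + 2

Any candidate G(y) must reproduce the stated G'(y) exactly.
A general antiderivative is \frac{- \frac{3 y}{2} - \frac{1}{4}}{2 y^{2} + 1} - \frac{4 \cos{\left(2 y^{2} - \frac{1}{2} \right)}}{3} + C.
The condition gives C = \frac{29}{12} - \frac{4 \cos{\left(\frac{3}{2} \right)}}{3} - (\frac{5}{12} - \frac{4 \cos{\left(\frac{3}{2} \right)}}{3}) = 2.
So G(y) = \frac{- \frac{3 y}{2} - \frac{1}{4}}{2 y^{2} + 1} - \frac{4 \cos{\left(2 y^{2} - \frac{1}{2} \right)}}{3} + 2.
Check: d/dy[\frac{- \frac{3 y}{2} - \frac{1}{4}}{2 y^{2} + 1} - \frac{4 \cos{\left(2 y^{2} - \frac{1}{2} \right)}}{3} + 2] = \frac{128 y^{5} \sin{\left(2 y^{2} - \frac{1}{2} \right)} + 128 y^{3} \sin{\left(2 y^{2} - \frac{1}{2} \right)} + 18 y^{2} + 32 y \sin{\left(2 y^{2} - \frac{1}{2} \right)} + 6 y - 9}{24 y^{4} + 24 y^{2} + 6} = G'(y).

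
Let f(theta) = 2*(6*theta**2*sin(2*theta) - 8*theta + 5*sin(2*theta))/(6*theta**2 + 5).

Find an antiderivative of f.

An antiderivative is F(theta) = -4*log(3*theta**2 + 5/2)/3 - cos(2*theta).

For F(theta) to be correct the identity F'(theta) - f(theta) = 0 must hold.
Check: d/dtheta[-4*log(3*theta**2 + 5/2)/3 - cos(2*theta)] = (12*theta**2*sin(2*theta) - 16*theta + 10*sin(2*theta))/(6*theta**2 + 5), which equals f(theta).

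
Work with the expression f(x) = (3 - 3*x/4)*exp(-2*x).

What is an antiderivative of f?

f has the shape u'v + uv' for u = 3*x/8 - 21/16 and v = exp(-2*x) — it is the derivative of the product u*v.
Check: d/dx[(6*x - 21)*exp(-2*x)/16] = (12 - 3*x)*exp(-2*x)/4, which equals f(x).

An antiderivative is F(x) = (6*x - 21)*exp(-2*x)/16.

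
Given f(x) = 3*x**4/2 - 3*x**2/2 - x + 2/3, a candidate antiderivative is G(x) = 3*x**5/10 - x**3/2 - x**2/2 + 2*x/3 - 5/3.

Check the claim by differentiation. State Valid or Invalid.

Valid: G'(x) = f(x).

d/dx[G] = 3*x**4/2 - 3*x**2/2 - x + 2/3
This equals f(x) exactly, so the claim holds.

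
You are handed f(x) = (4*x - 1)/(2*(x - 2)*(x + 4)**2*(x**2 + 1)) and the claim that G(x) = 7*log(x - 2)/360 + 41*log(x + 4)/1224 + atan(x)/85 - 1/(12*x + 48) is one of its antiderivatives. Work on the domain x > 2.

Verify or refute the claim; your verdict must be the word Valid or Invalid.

d/dx[G] = (9*x**4 + 54*x**3 + 52*x - 85)/(170*x**5 + 1020*x**4 + 170*x**3 - 4420*x**2 - 5440)
d/dx[G] - f(x) = 9*x/(170*x**2 + 170) != 0.

Invalid: d/dx[G] - f = 9*x/(170*x**2 + 170), which is not 0.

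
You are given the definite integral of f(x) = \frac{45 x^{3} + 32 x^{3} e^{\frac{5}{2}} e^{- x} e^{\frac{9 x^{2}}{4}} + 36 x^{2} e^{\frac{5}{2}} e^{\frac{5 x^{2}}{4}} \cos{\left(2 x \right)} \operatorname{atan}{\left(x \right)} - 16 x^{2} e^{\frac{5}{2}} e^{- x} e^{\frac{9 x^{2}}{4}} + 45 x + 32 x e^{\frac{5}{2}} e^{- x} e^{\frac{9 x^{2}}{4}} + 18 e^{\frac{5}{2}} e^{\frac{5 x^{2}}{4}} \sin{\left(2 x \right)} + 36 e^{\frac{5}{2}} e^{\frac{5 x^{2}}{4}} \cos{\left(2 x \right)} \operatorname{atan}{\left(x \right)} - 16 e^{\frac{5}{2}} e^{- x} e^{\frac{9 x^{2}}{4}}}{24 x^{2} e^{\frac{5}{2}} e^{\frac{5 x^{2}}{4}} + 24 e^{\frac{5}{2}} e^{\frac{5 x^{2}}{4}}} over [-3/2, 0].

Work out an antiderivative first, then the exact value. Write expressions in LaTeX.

An antiderivative F(x) passes only if d/dx[F] lands on f(x) exactly.
F(x) = \frac{- 9 e^{- \frac{5 x^{2}}{4} - \frac{5}{2}} + 8 e^{x^{2} - x} + 9 \sin{\left(2 x \right)} \operatorname{atan}{\left(x \right)}}{12} is an antiderivative of f.
Check: d/dx[\frac{- 9 e^{- \frac{5 x^{2}}{4} - \frac{5}{2}} + 8 e^{x^{2} - x} + 9 \sin{\left(2 x \right)} \operatorname{atan}{\left(x \right)}}{12}] = \frac{45 x^{3} + 32 x^{3} e^{\frac{5}{2}} e^{- x} e^{\frac{9 x^{2}}{4}} + 36 x^{2} e^{\frac{5}{2}} e^{\frac{5 x^{2}}{4}} \cos{\left(2 x \right)} \operatorname{atan}{\left(x \right)} - 16 x^{2} e^{\frac{5}{2}} e^{- x} e^{\frac{9 x^{2}}{4}} + 45 x + 32 x e^{\frac{5}{2}} e^{- x} e^{\frac{9 x^{2}}{4}} + 18 e^{\frac{5}{2}} e^{\frac{5 x^{2}}{4}} \sin{\left(2 x \right)} + 36 e^{\frac{5}{2}} e^{\frac{5 x^{2}}{4}} \cos{\left(2 x \right)} \operatorname{atan}{\left(x \right)} - 16 e^{\frac{5}{2}} e^{- x} e^{\frac{9 x^{2}}{4}}}{24 x^{2} e^{\frac{5}{2}} e^{\frac{5 x^{2}}{4}} + 24 e^{\frac{5}{2}} e^{\frac{5 x^{2}}{4}}} = f(x).
F(0) = \frac{2}{3} - \frac{3}{4 e^{\frac{5}{2}}}; F(-3/2) = - \frac{3}{4 e^{\frac{85}{16}}} + \frac{3 \sin{\left(3 \right)} \operatorname{atan}{\left(\frac{3}{2} \right)}}{4} + \frac{2 e^{\frac{15}{4}}}{3}.
Integral = F(0) - F(-3/2) = - \frac{2 e^{\frac{15}{4}}}{3} - \frac{3 \sin{\left(3 \right)} \operatorname{atan}{\left(\frac{3}{2} \right)}}{4} - \frac{3}{4 e^{\frac{5}{2}}} + \frac{3}{4 e^{\frac{85}{16}}} + \frac{2}{3}.

Antiderivative: F(x) = \frac{- 9 e^{- \frac{5 x^{2}}{4} - \frac{5}{2}} + 8 e^{x^{2} - x} + 9 \sin{\left(2 x \right)} \operatorname{atan}{\left(x \right)}}{12}; value = - \frac{2 e^{\frac{15}{4}}}{3} - \frac{3 \sin{\left(3 \right)} \operatorname{atan}{\left(\frac{3}{2} \right)}}{4} - \frac{3}{4 e^{\frac{5}{2}}} + \frac{3}{4 e^{\frac{85}{16}}} + \frac{2}{3}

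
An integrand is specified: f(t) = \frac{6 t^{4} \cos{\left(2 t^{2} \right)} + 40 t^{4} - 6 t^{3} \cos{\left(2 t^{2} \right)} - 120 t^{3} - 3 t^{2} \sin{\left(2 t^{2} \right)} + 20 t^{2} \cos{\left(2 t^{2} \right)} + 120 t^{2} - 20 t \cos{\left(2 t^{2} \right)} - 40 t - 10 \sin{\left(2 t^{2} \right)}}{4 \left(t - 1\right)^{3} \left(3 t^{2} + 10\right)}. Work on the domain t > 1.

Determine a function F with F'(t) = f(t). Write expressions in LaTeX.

An antiderivative is F(t) = \frac{40 t^{2} \log{\left(\frac{3 t^{2}}{2} + 5 \right)} - 80 t \log{\left(\frac{3 t^{2}}{2} + 5 \right)} + 40 \log{\left(\frac{3 t^{2}}{2} + 5 \right)} + 3 \sin{\left(2 t^{2} \right)}}{24 t^{2} - 48 t + 24}.

Recover f(t) by differentiating a candidate F(t); any mismatch rules it out.
Check: d/dt[\frac{40 t^{2} \log{\left(\frac{3 t^{2}}{2} + 5 \right)} - 80 t \log{\left(\frac{3 t^{2}}{2} + 5 \right)} + 40 \log{\left(\frac{3 t^{2}}{2} + 5 \right)} + 3 \sin{\left(2 t^{2} \right)}}{24 t^{2} - 48 t + 24}] = \frac{6 t^{4} \cos{\left(2 t^{2} \right)} + 40 t^{4} - 6 t^{3} \cos{\left(2 t^{2} \right)} - 120 t^{3} - 3 t^{2} \sin{\left(2 t^{2} \right)} + 20 t^{2} \cos{\left(2 t^{2} \right)} + 120 t^{2} - 20 t \cos{\left(2 t^{2} \right)} - 40 t - 10 \sin{\left(2 t^{2} \right)}}{12 t^{5} - 36 t^{4} + 76 t^{3} - 132 t^{2} + 120 t - 40}, which equals f(t).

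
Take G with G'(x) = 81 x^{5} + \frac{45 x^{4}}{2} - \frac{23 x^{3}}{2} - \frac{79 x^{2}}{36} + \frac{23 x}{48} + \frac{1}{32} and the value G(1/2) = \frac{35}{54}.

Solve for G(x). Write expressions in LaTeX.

G'(x) matches the chain-rule pattern g'(h)*h' with inner function h(x) = - 3 x^{2} - \frac{x}{3} + \frac{1}{4}; substituting u = h(x) collapses the integral.
A general antiderivative is - \frac{\left(- 3 x^{2} - \frac{x}{3} + \frac{1}{4}\right)^{3}}{2} + C.
The condition gives C = \frac{35}{54} - (\frac{4}{27}) = \frac{1}{2}.
So G(x) = \frac{1}{2} - \frac{\left(- 3 x^{2} - \frac{x}{3} + \frac{1}{4}\right)^{3}}{2}.
Check: d/dx[\frac{1}{2} - \frac{\left(- 3 x^{2} - \frac{x}{3} + \frac{1}{4}\right)^{3}}{2}] = 81 x^{5} + \frac{45 x^{4}}{2} - \frac{23 x^{3}}{2} - \frac{79 x^{2}}{36} + \frac{23 x}{48} + \frac{1}{32} = G'(x).

G(x) = \frac{1}{2} - \frac{\left(- 3 x^{2} - \frac{x}{3} + \frac{1}{4}\right)^{3}}{2}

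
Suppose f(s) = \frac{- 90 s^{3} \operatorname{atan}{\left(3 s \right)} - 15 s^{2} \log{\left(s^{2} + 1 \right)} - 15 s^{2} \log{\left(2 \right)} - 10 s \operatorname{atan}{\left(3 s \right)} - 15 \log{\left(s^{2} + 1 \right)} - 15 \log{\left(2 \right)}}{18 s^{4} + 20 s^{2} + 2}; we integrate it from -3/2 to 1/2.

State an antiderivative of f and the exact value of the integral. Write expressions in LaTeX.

Antiderivative: F(s) = - \frac{5 \log{\left(2 s^{2} + 2 \right)} \operatorname{atan}{\left(3 s \right)}}{2}; value = - \frac{5 \log{\left(\frac{13}{2} \right)} \operatorname{atan}{\left(\frac{9}{2} \right)}}{2} - \frac{5 \log{\left(\frac{5}{2} \right)} \operatorname{atan}{\left(\frac{3}{2} \right)}}{2}

Recognize the product-rule pattern: f = u'v + uv' with u = - \frac{5 \operatorname{atan}{\left(3 s \right)}}{2}, v = \log{\left(2 s^{2} + 2 \right)}, so integration by parts undoes it.
F(s) = - \frac{5 \log{\left(2 s^{2} + 2 \right)} \operatorname{atan}{\left(3 s \right)}}{2} is an antiderivative of f.
Check: d/ds[- \frac{5 \log{\left(2 s^{2} + 2 \right)} \operatorname{atan}{\left(3 s \right)}}{2}] = \frac{- 90 s^{3} \operatorname{atan}{\left(3 s \right)} - 15 s^{2} \log{\left(s^{2} + 1 \right)} - 15 s^{2} \log{\left(2 \right)} - 10 s \operatorname{atan}{\left(3 s \right)} - 15 \log{\left(s^{2} + 1 \right)} - 15 \log{\left(2 \right)}}{18 s^{4} + 20 s^{2} + 2} = f(s).
F(1/2) = - \frac{5 \log{\left(\frac{5}{2} \right)} \operatorname{atan}{\left(\frac{3}{2} \right)}}{2}; F(-3/2) = \frac{5 \log{\left(\frac{13}{2} \right)} \operatorname{atan}{\left(\frac{9}{2} \right)}}{2}.
Integral = F(1/2) - F(-3/2) = - \frac{5 \log{\left(\frac{13}{2} \right)} \operatorname{atan}{\left(\frac{9}{2} \right)}}{2} - \frac{5 \log{\left(\frac{5}{2} \right)} \operatorname{atan}{\left(\frac{3}{2} \right)}}{2}.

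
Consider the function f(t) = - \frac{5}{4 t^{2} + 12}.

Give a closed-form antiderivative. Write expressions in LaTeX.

Since d/dt undoes antidifferentiation here, F'(t) = f(t) is required of F(t).
Check: d/dt[- \frac{5 \sqrt{3} \operatorname{atan}{\left(\frac{\sqrt{3} t}{3} \right)}}{12}] = - \frac{5}{4 t^{2} + 12} = f(t).

An antiderivative is F(t) = - \frac{5 \sqrt{3} \operatorname{atan}{\left(\frac{\sqrt{3} t}{3} \right)}}{12}.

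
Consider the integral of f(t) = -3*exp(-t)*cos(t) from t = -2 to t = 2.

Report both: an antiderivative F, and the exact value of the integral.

Since d/dt undoes antidifferentiation here, F'(t) = f(t) is required of F(t).
F(t) = -3*exp(-t)*sin(t)/2 + 3*exp(-t)*cos(t)/2 is an antiderivative of f.
Check: d/dt[-3*exp(-t)*sin(t)/2 + 3*exp(-t)*cos(t)/2] = -3*exp(-t)*cos(t) = f(t).
F(2) = -3*exp(-2)*sin(2)/2 + 3*exp(-2)*cos(2)/2; F(-2) = 3*exp(2)*cos(2)/2 + 3*exp(2)*sin(2)/2.
Integral = F(2) - F(-2) = -3*exp(2)*sin(2)/2 - 3*exp(-2)*sin(2)/2 + 3*exp(-2)*cos(2)/2 - 3*exp(2)*cos(2)/2.

Antiderivative: F(t) = -3*exp(-t)*sin(t)/2 + 3*exp(-t)*cos(t)/2; value = -3*exp(2)*sin(2)/2 - 3*exp(-2)*sin(2)/2 + 3*exp(-2)*cos(2)/2 - 3*exp(2)*cos(2)/2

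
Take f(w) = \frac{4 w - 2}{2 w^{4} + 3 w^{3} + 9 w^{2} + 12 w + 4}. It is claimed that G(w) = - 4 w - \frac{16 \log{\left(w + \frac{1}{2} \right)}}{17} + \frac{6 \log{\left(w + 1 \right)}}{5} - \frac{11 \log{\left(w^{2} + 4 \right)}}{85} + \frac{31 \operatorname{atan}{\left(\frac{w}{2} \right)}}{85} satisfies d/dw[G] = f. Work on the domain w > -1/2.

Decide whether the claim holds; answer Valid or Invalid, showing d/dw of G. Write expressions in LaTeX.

Invalid: d/dw[G] - f = -4, which is not 0.

d/dw[G] = \frac{- 8 w^{4} - 12 w^{3} - 36 w^{2} - 44 w - 18}{2 w^{4} + 3 w^{3} + 9 w^{2} + 12 w + 4}
d/dw[G] - f(w) = -4 != 0.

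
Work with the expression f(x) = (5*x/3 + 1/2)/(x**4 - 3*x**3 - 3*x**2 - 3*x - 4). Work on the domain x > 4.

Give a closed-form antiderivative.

Factor the denominator (6*(x - 4)*(x + 1)*(x**2 + 1)) and decompose: f = -(41*x + 45)/(204*(x**2 + 1)) + 7/(60*(x + 1)) + 43/(510*(x - 4)); each piece integrates to a log, atan, or power term.
Check: d/dx[43*log(x - 4)/510 + 7*log(x + 1)/60 - 41*log(x**2 + 1)/408 - 15*atan(x)/68] = (10*x + 3)/(6*x**4 - 18*x**3 - 18*x**2 - 18*x - 24), which equals f(x).

An antiderivative is F(x) = 43*log(x - 4)/510 + 7*log(x + 1)/60 - 41*log(x**2 + 1)/408 - 15*atan(x)/68.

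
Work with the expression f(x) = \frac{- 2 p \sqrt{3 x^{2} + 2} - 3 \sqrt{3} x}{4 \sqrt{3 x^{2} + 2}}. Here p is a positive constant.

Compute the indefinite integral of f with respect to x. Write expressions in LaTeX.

A candidate is checked by its d/dx: the result must match f(x).
Check: d/dx[\frac{\sqrt{3} \left(- 2 \sqrt{3} p x - 3 \sqrt{3 x^{2} + 2}\right)}{12}] = \frac{- 2 p \sqrt{3 x^{2} + 2} - 3 \sqrt{3} x}{4 \sqrt{3 x^{2} + 2}} = f(x).

F(x) = \frac{\sqrt{3} \left(- 2 \sqrt{3} p x - 3 \sqrt{3 x^{2} + 2}\right)}{12} + C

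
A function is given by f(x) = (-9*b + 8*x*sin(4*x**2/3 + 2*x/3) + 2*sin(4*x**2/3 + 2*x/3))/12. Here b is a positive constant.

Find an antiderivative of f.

A first test for any F(x): its x-derivative must equal f(x) identically.
Check: d/dx[(-3*b*x - cos(4*x**2/3 + 2*x/3))/4] = -3*b/4 + 2*x*sin(4*x**2/3 + 2*x/3)/3 + sin(4*x**2/3 + 2*x/3)/6, which equals f(x).

An antiderivative is F(x) = (-3*b*x - cos(4*x**2/3 + 2*x/3))/4.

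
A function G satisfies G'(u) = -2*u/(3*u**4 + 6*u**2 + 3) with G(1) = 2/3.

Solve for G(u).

G(u) = 1/2 + 2/(6*u**2 + 6)

The substitution w = 6*u**2 + 6 works: G'(u) is exactly (dG/dw)*(dw/du) for that inner function.
A general antiderivative is 2/(6*u**2 + 6) + C.
The condition gives C = 2/3 - (1/6) = 1/2.
So G(u) = 1/2 + 2/(6*u**2 + 6).
Check: d/du[1/2 + 2/(6*u**2 + 6)] = -2*u/(3*u**4 + 6*u**2 + 3) = G'(u).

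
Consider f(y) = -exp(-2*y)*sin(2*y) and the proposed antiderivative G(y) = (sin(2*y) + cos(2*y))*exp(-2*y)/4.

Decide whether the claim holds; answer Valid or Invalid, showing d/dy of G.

Valid - the claim checks out under differentiation.

d/dy[G] = -exp(-2*y)*sin(2*y)
This equals f(y) exactly, so the claim holds.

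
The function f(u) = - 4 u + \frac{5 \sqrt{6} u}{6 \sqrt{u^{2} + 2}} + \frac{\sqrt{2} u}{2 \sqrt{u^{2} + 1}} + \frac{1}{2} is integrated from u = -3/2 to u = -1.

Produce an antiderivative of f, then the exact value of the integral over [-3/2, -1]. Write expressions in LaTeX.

The integrand splits into summands that can be handled one at a time.
F(u) = - 2 u^{2} + \frac{u}{2} + \frac{5 \sqrt{\frac{3 u^{2}}{2} + 3}}{3} + \frac{\sqrt{2 u^{2} + 2}}{2} is an antiderivative of f.
Check: d/du[- 2 u^{2} + \frac{u}{2} + \frac{5 \sqrt{\frac{3 u^{2}}{2} + 3}}{3} + \frac{\sqrt{2 u^{2} + 2}}{2}] = \frac{- 24 u \sqrt{u^{2} + 1} \sqrt{u^{2} + 2} + 5 \sqrt{6} u \sqrt{u^{2} + 1} + 3 \sqrt{2} u \sqrt{u^{2} + 2} + 3 \sqrt{u^{2} + 1} \sqrt{u^{2} + 2}}{6 \sqrt{u^{2} + 1} \sqrt{u^{2} + 2}}, which equals f(u).
F(-1) = - \frac{3}{2} + \frac{5 \sqrt{2}}{2}; F(-3/2) = - \frac{21}{4} + \frac{\sqrt{26}}{4} + \frac{5 \sqrt{102}}{12}.
Integral = F(-1) - F(-3/2) = - \frac{5 \sqrt{102}}{12} - \frac{\sqrt{26}}{4} + \frac{5 \sqrt{2}}{2} + \frac{15}{4}.

Antiderivative: F(u) = - 2 u^{2} + \frac{u}{2} + \frac{5 \sqrt{\frac{3 u^{2}}{2} + 3}}{3} + \frac{\sqrt{2 u^{2} + 2}}{2}; value = - \frac{5 \sqrt{102}}{12} - \frac{\sqrt{26}}{4} + \frac{5 \sqrt{2}}{2} + \frac{15}{4}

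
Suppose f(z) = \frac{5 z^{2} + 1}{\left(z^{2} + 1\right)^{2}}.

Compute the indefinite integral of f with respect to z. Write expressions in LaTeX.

Differentiate the proposed F(z) back; it has to land on f(z) exactly.
Check: d/dz[\frac{3 z^{2} \operatorname{atan}{\left(z \right)} - 2 z + 3 \operatorname{atan}{\left(z \right)}}{z^{2} + 1}] = \frac{5 z^{2} + 1}{z^{4} + 2 z^{2} + 1}, which equals f(z).

F(z) = \frac{3 z^{2} \operatorname{atan}{\left(z \right)} - 2 z + 3 \operatorname{atan}{\left(z \right)}}{z^{2} + 1} + C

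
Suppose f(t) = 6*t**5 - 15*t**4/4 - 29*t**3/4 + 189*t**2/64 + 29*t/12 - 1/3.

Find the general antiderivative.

F(t) = (12*t**2 - 3*t - 8)**3/1728 + C

f matches the chain-rule pattern g'(h)*h' with inner function h(t) = t**2 - t/4 - 2/3; substituting u = h(t) collapses the integral.
Check: d/dt[(12*t**2 - 3*t - 8)**3/1728] = 6*t**5 - 15*t**4/4 - 29*t**3/4 + 189*t**2/64 + 29*t/12 - 1/3 = f(t).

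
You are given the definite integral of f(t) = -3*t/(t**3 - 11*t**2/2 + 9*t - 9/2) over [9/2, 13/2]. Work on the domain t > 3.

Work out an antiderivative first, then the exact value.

Antiderivative: F(t) = 6*log(2*t - 3) - 3*log(t**2 - 4*t + 3); value = -6*log(6) - 3*log(77/4) + 3*log(21/4) + 6*log(10)

The denominator factors as (t - 3)*(t - 1)*(2*t - 3); partial fractions split f into directly integrable pieces: 12/(2*t - 3) - 3/(t - 1) - 3/(t - 3).
F(t) = 6*log(2*t - 3) - 3*log(t**2 - 4*t + 3) is an antiderivative of f.
Check: d/dt[6*log(2*t - 3) - 3*log(t**2 - 4*t + 3)] = -6*t/(2*t**3 - 11*t**2 + 18*t - 9), which equals f(t).
F(13/2) = -3*log(77/4) + 6*log(10); F(9/2) = -3*log(21/4) + 6*log(6).
Integral = F(13/2) - F(9/2) = -6*log(6) - 3*log(77/4) + 3*log(21/4) + 6*log(10).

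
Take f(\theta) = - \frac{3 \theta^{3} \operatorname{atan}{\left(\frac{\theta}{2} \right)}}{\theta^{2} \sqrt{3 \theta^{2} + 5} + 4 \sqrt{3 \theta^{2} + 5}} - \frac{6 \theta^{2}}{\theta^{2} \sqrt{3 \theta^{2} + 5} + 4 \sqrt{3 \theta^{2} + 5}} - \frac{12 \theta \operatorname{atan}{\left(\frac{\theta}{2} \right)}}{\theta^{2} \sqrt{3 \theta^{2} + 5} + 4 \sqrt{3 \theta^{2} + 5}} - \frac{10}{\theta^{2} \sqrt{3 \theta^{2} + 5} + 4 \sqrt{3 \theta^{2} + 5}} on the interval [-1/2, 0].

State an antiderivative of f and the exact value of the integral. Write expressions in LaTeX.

Antiderivative: F(\theta) = - \sqrt{3 \theta^{2} + 5} \operatorname{atan}{\left(\frac{\theta}{2} \right)}; value = - \frac{\sqrt{23} \operatorname{atan}{\left(\frac{1}{4} \right)}}{2}

f has the shape u'v + uv' for u = - \sqrt{3 \theta^{2} + 5} and v = \operatorname{atan}{\left(\frac{\theta}{2} \right)} — it is the derivative of the product u*v.
F(\theta) = - \sqrt{3 \theta^{2} + 5} \operatorname{atan}{\left(\frac{\theta}{2} \right)} is an antiderivative of f.
Check: d/d\theta[- \sqrt{3 \theta^{2} + 5} \operatorname{atan}{\left(\frac{\theta}{2} \right)}] = \frac{- 3 \theta^{3} \operatorname{atan}{\left(\frac{\theta}{2} \right)} - 6 \theta^{2} - 12 \theta \operatorname{atan}{\left(\frac{\theta}{2} \right)} - 10}{\theta^{2} \sqrt{3 \theta^{2} + 5} + 4 \sqrt{3 \theta^{2} + 5}}, which equals f(\theta).
F(0) = 0; F(-1/2) = \frac{\sqrt{23} \operatorname{atan}{\left(\frac{1}{4} \right)}}{2}.
Integral = F(0) - F(-1/2) = - \frac{\sqrt{23} \operatorname{atan}{\left(\frac{1}{4} \right)}}{2}.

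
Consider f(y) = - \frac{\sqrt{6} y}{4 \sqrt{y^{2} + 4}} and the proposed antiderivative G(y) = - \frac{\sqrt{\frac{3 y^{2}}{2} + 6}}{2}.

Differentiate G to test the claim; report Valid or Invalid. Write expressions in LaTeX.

Valid - differentiating G returns exactly f.

d/dy[G] = - \frac{\sqrt{6} y}{4 \sqrt{y^{2} + 4}}
This equals f(y) exactly, so the claim holds.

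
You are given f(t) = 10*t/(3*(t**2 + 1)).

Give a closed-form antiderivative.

An antiderivative is F(t) = 5*log(3*t**2 + 3)/3.

The substitution u = 3*t**2 + 3 works: f is exactly (dF/du)*(du/dt) for that inner function.
Check: d/dt[5*log(3*t**2 + 3)/3] = 10*t/(3*t**2 + 3), which equals f(t).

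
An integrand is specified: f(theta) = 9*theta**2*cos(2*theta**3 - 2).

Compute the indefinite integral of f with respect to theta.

The substitution u = 2*theta**3 - 2 works: f is exactly (dF/du)*(du/dtheta) for that inner function.
Check: d/dtheta[3*sin(2*theta**3 - 2)/2] = 9*theta**2*cos(2*theta**3 - 2) = f(theta).

F(theta) = 3*sin(2*theta**3 - 2)/2 + C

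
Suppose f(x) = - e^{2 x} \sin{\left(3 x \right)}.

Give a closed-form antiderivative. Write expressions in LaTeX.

Whatever form F(x) takes, F'(x) = f(x) is non-negotiable.
Check: d/dx[\frac{\left(- 2 \sin{\left(3 x \right)} + 3 \cos{\left(3 x \right)}\right) e^{2 x}}{13}] = - e^{2 x} \sin{\left(3 x \right)} = f(x).

An antiderivative is F(x) = \frac{\left(- 2 \sin{\left(3 x \right)} + 3 \cos{\left(3 x \right)}\right) e^{2 x}}{13}.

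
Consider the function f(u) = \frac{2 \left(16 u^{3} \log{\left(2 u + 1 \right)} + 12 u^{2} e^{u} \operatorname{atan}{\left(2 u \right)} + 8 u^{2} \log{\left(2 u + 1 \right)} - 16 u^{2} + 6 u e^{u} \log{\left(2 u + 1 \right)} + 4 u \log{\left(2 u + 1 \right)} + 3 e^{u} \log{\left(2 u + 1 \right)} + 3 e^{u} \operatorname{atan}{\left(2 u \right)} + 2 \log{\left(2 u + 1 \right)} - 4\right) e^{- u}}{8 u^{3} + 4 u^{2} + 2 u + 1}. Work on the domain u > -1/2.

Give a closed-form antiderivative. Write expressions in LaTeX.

Recognize the product-rule pattern: f = v'r + vr' with v = 3 \operatorname{atan}{\left(2 u \right)} - 4 e^{- u}, r = \log{\left(2 u + 1 \right)}, so integration by parts undoes it.
Check: d/du[3 \log{\left(2 u + 1 \right)} \operatorname{atan}{\left(2 u \right)} - 4 e^{- u} \log{\left(2 u + 1 \right)}] = \frac{32 u^{3} \log{\left(2 u + 1 \right)} + 24 u^{2} e^{u} \operatorname{atan}{\left(2 u \right)} + 16 u^{2} \log{\left(2 u + 1 \right)} - 32 u^{2} + 12 u e^{u} \log{\left(2 u + 1 \right)} + 8 u \log{\left(2 u + 1 \right)} + 6 e^{u} \log{\left(2 u + 1 \right)} + 6 e^{u} \operatorname{atan}{\left(2 u \right)} + 4 \log{\left(2 u + 1 \right)} - 8}{8 u^{3} e^{u} + 4 u^{2} e^{u} + 2 u e^{u} + e^{u}}, which equals f(u).

An antiderivative is F(u) = 3 \log{\left(2 u + 1 \right)} \operatorname{atan}{\left(2 u \right)} - 4 e^{- u} \log{\left(2 u + 1 \right)}.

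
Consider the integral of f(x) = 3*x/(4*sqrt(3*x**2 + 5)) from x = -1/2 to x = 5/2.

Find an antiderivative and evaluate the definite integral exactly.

The substitution u = 3*x**2 + 5 works: f is exactly (dF/du)*(du/dx) for that inner function.
F(x) = sqrt(3*x**2 + 5)/4 is an antiderivative of f.
Check: d/dx[sqrt(3*x**2 + 5)/4] = 3*x/(4*sqrt(3*x**2 + 5)) = f(x).
F(5/2) = sqrt(95)/8; F(-1/2) = sqrt(23)/8.
Integral = F(5/2) - F(-1/2) = -sqrt(23)/8 + sqrt(95)/8.

Antiderivative: F(x) = sqrt(3*x**2 + 5)/4; value = -sqrt(23)/8 + sqrt(95)/8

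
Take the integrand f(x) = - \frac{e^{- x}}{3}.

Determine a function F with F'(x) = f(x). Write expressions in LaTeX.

An antiderivative is F(x) = \frac{e^{- x}}{3}.

Check any antiderivative F(x) by computing F'(x) and comparing it with f(x).
Check: d/dx[\frac{e^{- x}}{3}] = - \frac{e^{- x}}{3} = f(x).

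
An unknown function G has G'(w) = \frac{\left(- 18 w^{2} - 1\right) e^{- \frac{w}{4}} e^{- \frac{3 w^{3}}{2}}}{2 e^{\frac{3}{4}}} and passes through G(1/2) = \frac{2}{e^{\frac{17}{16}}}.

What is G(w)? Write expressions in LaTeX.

G(w) = 2 e^{- \frac{3 w^{3}}{2} - \frac{w}{4} - \frac{3}{4}}

The substitution u = - \frac{3 w^{3}}{2} - \frac{w}{4} - \frac{3}{4} works: G'(w) is exactly (dG/du)*(du/dw) for that inner function.
A general antiderivative is 2 e^{- \frac{3 w^{3}}{2} - \frac{w}{4} - \frac{3}{4}} + C.
The condition gives C = \frac{2}{e^{\frac{17}{16}}} - (\frac{2}{e^{\frac{17}{16}}}) = 0.
So G(w) = 2 e^{- \frac{3 w^{3}}{2} - \frac{w}{4} - \frac{3}{4}}.
Check: d/dw[2 e^{- \frac{3 w^{3}}{2} - \frac{w}{4} - \frac{3}{4}}] = \frac{\left(- 18 w^{2} - 1\right) e^{- \frac{w}{4}} e^{- \frac{3 w^{3}}{2}}}{2 e^{\frac{3}{4}}} = G'(w).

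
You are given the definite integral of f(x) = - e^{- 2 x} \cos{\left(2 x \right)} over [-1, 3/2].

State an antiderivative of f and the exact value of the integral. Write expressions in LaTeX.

Antiderivative: F(x) = \frac{\left(- \sin{\left(2 x \right)} + \cos{\left(2 x \right)}\right) e^{- 2 x}}{4}; value = - \frac{e^{2} \sin{\left(2 \right)}}{4} + \frac{\cos{\left(3 \right)}}{4 e^{3}} - \frac{\sin{\left(3 \right)}}{4 e^{3}} - \frac{e^{2} \cos{\left(2 \right)}}{4}

Recover f(x) by differentiating a candidate F(x); any mismatch rules it out.
F(x) = \frac{\left(- \sin{\left(2 x \right)} + \cos{\left(2 x \right)}\right) e^{- 2 x}}{4} is an antiderivative of f.
Check: d/dx[\frac{\left(- \sin{\left(2 x \right)} + \cos{\left(2 x \right)}\right) e^{- 2 x}}{4}] = - e^{- 2 x} \cos{\left(2 x \right)} = f(x).
F(3/2) = \frac{\cos{\left(3 \right)}}{4 e^{3}} - \frac{\sin{\left(3 \right)}}{4 e^{3}}; F(-1) = \frac{e^{2} \cos{\left(2 \right)}}{4} + \frac{e^{2} \sin{\left(2 \right)}}{4}.
Integral = F(3/2) - F(-1) = - \frac{e^{2} \sin{\left(2 \right)}}{4} + \frac{\cos{\left(3 \right)}}{4 e^{3}} - \frac{\sin{\left(3 \right)}}{4 e^{3}} - \frac{e^{2} \cos{\left(2 \right)}}{4}.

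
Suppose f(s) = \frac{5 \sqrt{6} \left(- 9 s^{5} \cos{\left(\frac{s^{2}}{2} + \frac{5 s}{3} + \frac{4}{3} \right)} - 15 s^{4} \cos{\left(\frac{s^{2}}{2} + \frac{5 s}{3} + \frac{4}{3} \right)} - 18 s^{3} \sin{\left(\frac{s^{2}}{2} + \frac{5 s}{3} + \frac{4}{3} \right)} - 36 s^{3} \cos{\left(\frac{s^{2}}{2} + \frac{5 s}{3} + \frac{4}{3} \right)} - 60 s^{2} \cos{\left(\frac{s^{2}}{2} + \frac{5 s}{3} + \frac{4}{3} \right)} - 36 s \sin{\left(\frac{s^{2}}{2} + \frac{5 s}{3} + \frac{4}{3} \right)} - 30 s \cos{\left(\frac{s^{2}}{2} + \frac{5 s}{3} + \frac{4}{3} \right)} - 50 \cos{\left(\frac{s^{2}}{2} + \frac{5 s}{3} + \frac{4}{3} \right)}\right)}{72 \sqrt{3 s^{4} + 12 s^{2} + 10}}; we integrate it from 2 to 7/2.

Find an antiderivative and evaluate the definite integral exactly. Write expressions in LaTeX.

Antiderivative: F(s) = - \frac{5 \sqrt{6} \sqrt{3 s^{4} + 12 s^{2} + 10} \sin{\left(\frac{s^{2}}{2} + \frac{5 s}{3} + \frac{4}{3} \right)}}{24}; value = - \frac{5 \sqrt{58290} \sin{\left(\frac{319}{24} \right)}}{96} + \frac{5 \sqrt{159} \sin{\left(\frac{20}{3} \right)}}{12}

f has the shape u'v + uv' for u = - \frac{5 \sqrt{\frac{s^{4}}{2} + 2 s^{2} + \frac{5}{3}}}{4} and v = \sin{\left(\frac{s^{2}}{2} + \frac{5 s}{3} + \frac{4}{3} \right)} — it is the derivative of the product u*v.
F(s) = - \frac{5 \sqrt{6} \sqrt{3 s^{4} + 12 s^{2} + 10} \sin{\left(\frac{s^{2}}{2} + \frac{5 s}{3} + \frac{4}{3} \right)}}{24} is an antiderivative of f.
Check: d/ds[- \frac{5 \sqrt{6} \sqrt{3 s^{4} + 12 s^{2} + 10} \sin{\left(\frac{s^{2}}{2} + \frac{5 s}{3} + \frac{4}{3} \right)}}{24}] = \frac{- 45 \sqrt{6} s^{5} \cos{\left(\frac{s^{2}}{2} + \frac{5 s}{3} + \frac{4}{3} \right)} - 75 \sqrt{6} s^{4} \cos{\left(\frac{s^{2}}{2} + \frac{5 s}{3} + \frac{4}{3} \right)} - 90 \sqrt{6} s^{3} \sin{\left(\frac{s^{2}}{2} + \frac{5 s}{3} + \frac{4}{3} \right)} - 180 \sqrt{6} s^{3} \cos{\left(\frac{s^{2}}{2} + \frac{5 s}{3} + \frac{4}{3} \right)} - 300 \sqrt{6} s^{2} \cos{\left(\frac{s^{2}}{2} + \frac{5 s}{3} + \frac{4}{3} \right)} - 180 \sqrt{6} s \sin{\left(\frac{s^{2}}{2} + \frac{5 s}{3} + \frac{4}{3} \right)} - 150 \sqrt{6} s \cos{\left(\frac{s^{2}}{2} + \frac{5 s}{3} + \frac{4}{3} \right)} - 250 \sqrt{6} \cos{\left(\frac{s^{2}}{2} + \frac{5 s}{3} + \frac{4}{3} \right)}}{72 \sqrt{3 s^{4} + 12 s^{2} + 10}}, which equals f(s).
F(7/2) = - \frac{5 \sqrt{58290} \sin{\left(\frac{319}{24} \right)}}{96}; F(2) = - \frac{5 \sqrt{159} \sin{\left(\frac{20}{3} \right)}}{12}.
Integral = F(7/2) - F(2) = - \frac{5 \sqrt{58290} \sin{\left(\frac{319}{24} \right)}}{96} + \frac{5 \sqrt{159} \sin{\left(\frac{20}{3} \right)}}{12}.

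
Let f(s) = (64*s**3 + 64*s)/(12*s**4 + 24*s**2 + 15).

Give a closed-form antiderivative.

The substitution u = 2*s**4 + 4*s**2 + 5/2 works: f is exactly (dF/du)*(du/ds) for that inner function.
Check: d/ds[4*log(2*s**4 + 4*s**2 + 5/2)/3] = (64*s**3 + 64*s)/(12*s**4 + 24*s**2 + 15) = f(s).

An antiderivative is F(s) = 4*log(2*s**4 + 4*s**2 + 5/2)/3.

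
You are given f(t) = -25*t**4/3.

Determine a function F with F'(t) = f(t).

Differentiate the proposed F(t) back; it has to land on f(t) exactly.
Check: d/dt[-5*t**5/3] = -25*t**4/3 = f(t).

An antiderivative is F(t) = -5*t**5/3.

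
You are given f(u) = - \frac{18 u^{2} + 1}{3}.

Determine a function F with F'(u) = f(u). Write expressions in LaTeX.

For F(u) to be correct the identity F'(u) - f(u) = 0 must hold.
Check: d/du[\frac{- 6 u^{3} - u + 6}{3}] = - 6 u^{2} - \frac{1}{3}, which equals f(u).

An antiderivative is F(u) = \frac{- 6 u^{3} - u + 6}{3}.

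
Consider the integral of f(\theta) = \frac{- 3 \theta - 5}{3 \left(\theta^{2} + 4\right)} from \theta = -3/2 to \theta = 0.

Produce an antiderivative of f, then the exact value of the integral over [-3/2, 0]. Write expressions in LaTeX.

Antiderivative: F(\theta) = - \frac{\log{\left(\theta^{2} + 4 \right)}}{2} - \frac{5 \operatorname{atan}{\left(\frac{\theta}{2} \right)}}{6}; value = - \frac{\log{\left(4 \right)}}{2} - \frac{5 \operatorname{atan}{\left(\frac{3}{4} \right)}}{6} + \frac{\log{\left(\frac{25}{4} \right)}}{2}

Differentiate the proposed F(\theta) back; it has to land on f(\theta) exactly.
F(\theta) = - \frac{\log{\left(\theta^{2} + 4 \right)}}{2} - \frac{5 \operatorname{atan}{\left(\frac{\theta}{2} \right)}}{6} is an antiderivative of f.
Check: d/d\theta[- \frac{\log{\left(\theta^{2} + 4 \right)}}{2} - \frac{5 \operatorname{atan}{\left(\frac{\theta}{2} \right)}}{6}] = \frac{- 3 \theta - 5}{3 \theta^{2} + 12}, which equals f(\theta).
F(0) = - \frac{\log{\left(4 \right)}}{2}; F(-3/2) = - \frac{\log{\left(\frac{25}{4} \right)}}{2} + \frac{5 \operatorname{atan}{\left(\frac{3}{4} \right)}}{6}.
Integral = F(0) - F(-3/2) = - \frac{\log{\left(4 \right)}}{2} - \frac{5 \operatorname{atan}{\left(\frac{3}{4} \right)}}{6} + \frac{\log{\left(\frac{25}{4} \right)}}{2}.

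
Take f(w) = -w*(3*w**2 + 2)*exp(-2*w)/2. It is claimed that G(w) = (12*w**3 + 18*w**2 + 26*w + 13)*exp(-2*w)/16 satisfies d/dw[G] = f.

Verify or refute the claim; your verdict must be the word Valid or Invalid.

d/dw[G] = (-3*w**3 - 2*w)*exp(-2*w)/2
This equals f(w) exactly, so the claim holds.

Valid - differentiating G returns exactly f.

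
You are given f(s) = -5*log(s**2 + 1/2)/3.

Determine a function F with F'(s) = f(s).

An antiderivative is F(s) = 5*(-s*log(s**2 + 1/2) + 2*s - sqrt(2)*atan(sqrt(2)*s))/3.

Whatever form F(s) takes, F'(s) = f(s) is non-negotiable.
Check: d/ds[5*(-s*log(s**2 + 1/2) + 2*s - sqrt(2)*atan(sqrt(2)*s))/3] = -5*log(s**2 + 1/2)/3 = f(s).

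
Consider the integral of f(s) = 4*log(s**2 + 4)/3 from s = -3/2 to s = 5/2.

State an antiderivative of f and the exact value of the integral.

Check any antiderivative F(s) by computing F'(s) and comparing it with f(s).
F(s) = 4*s*log(s**2 + 4)/3 - 8*s/3 + 16*atan(s/2)/3 is an antiderivative of f.
Check: d/ds[4*s*log(s**2 + 4)/3 - 8*s/3 + 16*atan(s/2)/3] = 4*log(s**2 + 4)/3 = f(s).
F(5/2) = -20/3 + 16*atan(5/4)/3 + 10*log(41/4)/3; F(-3/2) = -2*log(25/4) - 16*atan(3/4)/3 + 4.
Integral = F(5/2) - F(-3/2) = -32/3 + 16*atan(3/4)/3 + 2*log(25/4) + 16*atan(5/4)/3 + 10*log(41/4)/3.

Antiderivative: F(s) = 4*s*log(s**2 + 4)/3 - 8*s/3 + 16*atan(s/2)/3; value = -32/3 + 16*atan(3/4)/3 + 2*log(25/4) + 16*atan(5/4)/3 + 10*log(41/4)/3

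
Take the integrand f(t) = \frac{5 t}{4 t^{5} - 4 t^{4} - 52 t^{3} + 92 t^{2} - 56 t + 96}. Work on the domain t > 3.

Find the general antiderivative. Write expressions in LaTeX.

Factor the denominator (4 \left(t - 3\right) \left(t - 2\right) \left(t + 4\right) \left(t^{2} + 1\right)) and decompose: f = \frac{5 t - 3}{136 \left(t^{2} + 1\right)} - \frac{5}{714 \left(t + 4\right)} - \frac{1}{12 \left(t - 2\right)} + \frac{3}{56 \left(t - 3\right)}; each piece integrates to a log, atan, or power term.
Check: d/dt[\frac{3 \log{\left(t - 3 \right)}}{56} - \frac{\log{\left(t - 2 \right)}}{12} - \frac{5 \log{\left(t + 4 \right)}}{714} + \frac{5 \log{\left(t^{2} + 1 \right)}}{272} - \frac{3 \operatorname{atan}{\left(t \right)}}{136}] = \frac{5 t}{4 t^{5} - 4 t^{4} - 52 t^{3} + 92 t^{2} - 56 t + 96} = f(t).

F(t) = \frac{3 \log{\left(t - 3 \right)}}{56} - \frac{\log{\left(t - 2 \right)}}{12} - \frac{5 \log{\left(t + 4 \right)}}{714} + \frac{5 \log{\left(t^{2} + 1 \right)}}{272} - \frac{3 \operatorname{atan}{\left(t \right)}}{136} + C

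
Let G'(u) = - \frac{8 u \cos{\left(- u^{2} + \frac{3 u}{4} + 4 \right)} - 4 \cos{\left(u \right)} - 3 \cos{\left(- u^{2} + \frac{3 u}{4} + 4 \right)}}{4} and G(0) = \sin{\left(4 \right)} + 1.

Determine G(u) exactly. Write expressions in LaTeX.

Any candidate G(u) must reproduce the stated G'(u) exactly.
A general antiderivative is \sin{\left(u \right)} + \sin{\left(- u^{2} + \frac{3 u}{4} + 4 \right)} + C.
The condition gives C = \sin{\left(4 \right)} + 1 - (\sin{\left(4 \right)}) = 1.
So G(u) = \sin{\left(u \right)} + \sin{\left(- u^{2} + \frac{3 u}{4} + 4 \right)} + 1.
Check: d/du[\sin{\left(u \right)} + \sin{\left(- u^{2} + \frac{3 u}{4} + 4 \right)} + 1] = - 2 u \cos{\left(- u^{2} + \frac{3 u}{4} + 4 \right)} + \cos{\left(u \right)} + \frac{3 \cos{\left(- u^{2} + \frac{3 u}{4} + 4 \right)}}{4}, which equals G'(u).

G(u) = \sin{\left(u \right)} + \sin{\left(- u^{2} + \frac{3 u}{4} + 4 \right)} + 1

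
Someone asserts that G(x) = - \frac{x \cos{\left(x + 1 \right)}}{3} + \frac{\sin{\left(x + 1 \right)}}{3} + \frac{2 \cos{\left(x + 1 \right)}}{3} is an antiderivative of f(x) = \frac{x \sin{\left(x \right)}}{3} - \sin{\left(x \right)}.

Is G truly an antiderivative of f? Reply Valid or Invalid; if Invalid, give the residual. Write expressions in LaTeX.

Invalid: d/dx[G] - f = - \frac{x \sin{\left(x \right)}}{3} + \frac{x \sin{\left(x + 1 \right)}}{3} + \sin{\left(x \right)} - \frac{2 \sin{\left(x + 1 \right)}}{3}, which is not 0.

d/dx[G] = \frac{x \sin{\left(x + 1 \right)}}{3} - \frac{2 \sin{\left(x + 1 \right)}}{3}
d/dx[G] - f(x) = - \frac{x \sin{\left(x \right)}}{3} + \frac{x \sin{\left(x + 1 \right)}}{3} + \sin{\left(x \right)} - \frac{2 \sin{\left(x + 1 \right)}}{3} != 0.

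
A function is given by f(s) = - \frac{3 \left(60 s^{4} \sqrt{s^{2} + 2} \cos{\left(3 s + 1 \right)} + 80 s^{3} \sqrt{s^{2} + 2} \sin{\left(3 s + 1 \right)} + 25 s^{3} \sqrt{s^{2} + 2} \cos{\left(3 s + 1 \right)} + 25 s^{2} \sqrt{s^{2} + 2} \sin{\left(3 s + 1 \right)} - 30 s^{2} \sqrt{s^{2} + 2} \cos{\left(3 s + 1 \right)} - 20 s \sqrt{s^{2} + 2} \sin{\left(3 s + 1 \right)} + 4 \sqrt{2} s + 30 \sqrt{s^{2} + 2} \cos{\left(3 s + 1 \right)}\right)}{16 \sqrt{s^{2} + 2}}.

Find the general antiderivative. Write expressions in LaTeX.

Since d/ds undoes antidifferentiation here, F'(s) = f(s) is required of F(s).
Check: d/ds[- \frac{3 \sqrt{\frac{s^{2}}{2} + 1}}{2} - \frac{5 \left(3 s^{4} + \frac{5 s^{3}}{4} - \frac{3 s^{2}}{2} + \frac{3}{2}\right) \sin{\left(3 s + 1 \right)}}{4}] = \frac{- 180 s^{4} \sqrt{s^{2} + 2} \cos{\left(3 s + 1 \right)} - 240 s^{3} \sqrt{s^{2} + 2} \sin{\left(3 s + 1 \right)} - 75 s^{3} \sqrt{s^{2} + 2} \cos{\left(3 s + 1 \right)} - 75 s^{2} \sqrt{s^{2} + 2} \sin{\left(3 s + 1 \right)} + 90 s^{2} \sqrt{s^{2} + 2} \cos{\left(3 s + 1 \right)} + 60 s \sqrt{s^{2} + 2} \sin{\left(3 s + 1 \right)} - 12 \sqrt{2} s - 90 \sqrt{s^{2} + 2} \cos{\left(3 s + 1 \right)}}{16 \sqrt{s^{2} + 2}}, which equals f(s).

F(s) = - \frac{3 \sqrt{\frac{s^{2}}{2} + 1}}{2} - \frac{5 \left(3 s^{4} + \frac{5 s^{3}}{4} - \frac{3 s^{2}}{2} + \frac{3}{2}\right) \sin{\left(3 s + 1 \right)}}{4} + C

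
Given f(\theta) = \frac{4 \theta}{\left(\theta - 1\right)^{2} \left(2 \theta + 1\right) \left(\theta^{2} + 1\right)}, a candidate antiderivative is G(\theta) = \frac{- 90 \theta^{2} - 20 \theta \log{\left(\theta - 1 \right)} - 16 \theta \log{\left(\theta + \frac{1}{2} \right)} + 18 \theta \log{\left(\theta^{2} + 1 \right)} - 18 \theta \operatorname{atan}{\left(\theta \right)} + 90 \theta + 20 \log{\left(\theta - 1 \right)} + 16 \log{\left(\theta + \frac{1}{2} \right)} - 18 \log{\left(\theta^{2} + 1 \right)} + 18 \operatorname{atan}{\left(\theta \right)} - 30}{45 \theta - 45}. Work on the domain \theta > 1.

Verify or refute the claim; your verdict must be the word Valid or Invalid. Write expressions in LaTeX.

Invalid: d/d\theta[G] - f = -2, which is not 0.

d/d\theta[G] = \frac{- 4 \theta^{5} + 6 \theta^{4} - 4 \theta^{3} + 4 \theta^{2} + 4 \theta - 2}{2 \theta^{5} - 3 \theta^{4} + 2 \theta^{3} - 2 \theta^{2} + 1}
d/d\theta[G] - f(\theta) = -2 != 0.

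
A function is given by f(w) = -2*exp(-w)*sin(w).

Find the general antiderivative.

F(w) = (sin(w) + cos(w))*exp(-w) + C

For F(w) to be correct the identity F'(w) - f(w) = 0 must hold.
Check: d/dw[(sin(w) + cos(w))*exp(-w)] = -2*exp(-w)*sin(w) = f(w).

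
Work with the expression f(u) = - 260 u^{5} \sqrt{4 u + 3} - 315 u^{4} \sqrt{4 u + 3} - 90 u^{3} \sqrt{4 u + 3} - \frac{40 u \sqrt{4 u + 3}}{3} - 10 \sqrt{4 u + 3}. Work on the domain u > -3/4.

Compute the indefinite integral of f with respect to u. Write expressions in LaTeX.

Recognize the product-rule pattern: f = v'r + vr' with v = \left(4 u + 3\right)^{\frac{5}{2}}, r = - \frac{5 u^{4}}{2} - \frac{1}{3}, so integration by parts undoes it.
Check: d/du[- \frac{\left(4 u + 3\right)^{\frac{5}{2}} \left(15 u^{4} + 2\right)}{6}] = - 260 u^{5} \sqrt{4 u + 3} - 315 u^{4} \sqrt{4 u + 3} - 90 u^{3} \sqrt{4 u + 3} - \frac{40 u \sqrt{4 u + 3}}{3} - 10 \sqrt{4 u + 3} = f(u).

F(u) = - \frac{\left(4 u + 3\right)^{\frac{5}{2}} \left(15 u^{4} + 2\right)}{6} + C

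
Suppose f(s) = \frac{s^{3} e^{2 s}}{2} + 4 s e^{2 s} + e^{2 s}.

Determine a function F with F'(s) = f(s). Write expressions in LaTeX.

Recognize the product-rule pattern: f = u'v + uv' with u = \frac{s^{3}}{4} - \frac{3 s^{2}}{8} + \frac{19 s}{8} - \frac{11}{16}, v = e^{2 s}, so integration by parts undoes it.
Check: d/ds[\frac{\left(4 s^{3} - 6 s^{2} + 38 s - 11\right) e^{2 s}}{16}] = \frac{s^{3} e^{2 s}}{2} + 4 s e^{2 s} + e^{2 s} = f(s).

An antiderivative is F(s) = \frac{\left(4 s^{3} - 6 s^{2} + 38 s - 11\right) e^{2 s}}{16}.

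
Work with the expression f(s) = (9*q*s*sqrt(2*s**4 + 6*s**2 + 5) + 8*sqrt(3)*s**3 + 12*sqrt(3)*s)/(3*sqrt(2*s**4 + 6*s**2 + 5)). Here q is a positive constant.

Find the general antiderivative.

Recover f(s) by differentiating a candidate F(s); any mismatch rules it out.
Check: d/ds[sqrt(3)*(3*sqrt(3)*q*s**2 + 4*sqrt(2*s**4 + 6*s**2 + 5))/6] = (9*q*s*sqrt(2*s**4 + 6*s**2 + 5) + 8*sqrt(3)*s**3 + 12*sqrt(3)*s)/(3*sqrt(2*s**4 + 6*s**2 + 5)) = f(s).

F(s) = sqrt(3)*(3*sqrt(3)*q*s**2 + 4*sqrt(2*s**4 + 6*s**2 + 5))/6 + C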